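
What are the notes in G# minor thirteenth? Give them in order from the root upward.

G# – B – D# – F# – A# – C# – E#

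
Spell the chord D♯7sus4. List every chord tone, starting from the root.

D♯, G♯, A♯, C♯

D♯7sus4 is a dominant seventh suspended fourth built on D♯.
Root: D♯
Perfect 4th (4th): G♯
Perfect 5th (5th): A♯
Minor 7th (7th): C♯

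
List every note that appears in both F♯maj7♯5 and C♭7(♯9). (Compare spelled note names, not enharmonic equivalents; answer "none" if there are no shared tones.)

none

F♯maj7♯5: F# A# C## E#
C♭7(♯9): Cb Eb Gb Bbb D
Common to both → none.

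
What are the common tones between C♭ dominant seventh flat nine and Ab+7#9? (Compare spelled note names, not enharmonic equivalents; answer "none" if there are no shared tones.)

C♭ dominant seventh flat nine: Cb Eb Gb Bbb Dbb
Ab+7#9: Ab C E Gb B
Common to both → Gb.

Gb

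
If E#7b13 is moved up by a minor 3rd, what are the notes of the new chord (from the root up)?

A minor 3rd up from E# is G#, so the new chord is G# dominant seventh flat thirteen.
Root: G#
Major 3rd (3rd): B#
Perfect 5th (5th): D#
Minor 7th (7th): F#
Minor 13th (13th): E

G# B# D# F# E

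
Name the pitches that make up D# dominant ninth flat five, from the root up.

D# dominant ninth flat five: dominant ninth flat five on D-sharp.
Root: D-sharp
Major 3rd (3rd): F-double-sharp
Diminished 5th (5th): A
Minor 7th (7th): C-sharp
Major 9th (9th): E-sharp

D-sharp, F-double-sharp, A, C-sharp, E-sharp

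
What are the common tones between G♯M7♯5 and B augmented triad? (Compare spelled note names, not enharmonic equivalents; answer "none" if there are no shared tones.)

F##

G♯M7♯5 = G#, B#, D##, F##.
B augmented triad = B, D#, F##.
Shared: F##.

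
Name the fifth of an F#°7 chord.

C

Root of F#°7 = F♯. The 5th is a diminished 5th: F♯ up a diminished 5th → C.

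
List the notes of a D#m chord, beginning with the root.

D♯, F♯, A♯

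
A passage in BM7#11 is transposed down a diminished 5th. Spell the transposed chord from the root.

E#  G##  B#  D##  A##

A diminished 5th down from B is E#, so the new chord is E# major seventh sharp eleven.
Root: E#
Major 3rd (3rd): G##
Perfect 5th (5th): B#
Major 7th (7th): D##
Augmented 11th (11th): A##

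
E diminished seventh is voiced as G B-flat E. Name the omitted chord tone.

E diminished seventh = E, G, B-flat, D-flat. The voicing lacks the 7th (diminished 7th), D-flat.

D-flat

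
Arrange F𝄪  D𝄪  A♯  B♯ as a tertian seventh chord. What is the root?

B♯

Stacking in thirds gives B♯ – D𝄪 – F𝄪 – A♯, so B♯ is the root — B♯ dominant seventh.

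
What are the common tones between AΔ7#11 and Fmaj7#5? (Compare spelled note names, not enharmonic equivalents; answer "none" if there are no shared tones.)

A – C# – E

AΔ7#11: A C# E G# D#
Fmaj7#5: F A C# E
Common to both → A, C#, E.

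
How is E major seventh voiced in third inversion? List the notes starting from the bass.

E major seventh = E–G#–B–D#; third inversion → seventh (D#) lowest.

D#  E  G#  B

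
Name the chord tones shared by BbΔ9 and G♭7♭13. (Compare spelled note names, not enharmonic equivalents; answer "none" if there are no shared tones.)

BbΔ9 = Bb, D, F, A, C.
G♭7♭13 = Gb, Bb, Db, Fb, Ebb.
Shared: Bb.

Bb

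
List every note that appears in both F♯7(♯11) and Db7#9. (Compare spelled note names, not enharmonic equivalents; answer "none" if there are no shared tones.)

F♯7(♯11): F♯ A♯ C♯ E B♯
Db7#9: D♭ F A♭ C♭ E
Common to both → E.

E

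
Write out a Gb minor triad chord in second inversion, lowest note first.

In root position, Gb minor triad is G-flat–B-double-flat–D-flat.
Second inversion puts the fifth (D-flat) in the bass.

D-flat, G-flat, B-double-flat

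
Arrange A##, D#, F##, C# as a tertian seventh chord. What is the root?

Arranged so that each adjacent pair is a third by letter name: D# – F## – A## – C#.
The bottom of that stack, D#, is the root (this is D# augmented seventh).

D#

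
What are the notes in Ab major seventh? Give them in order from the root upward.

Ab major seventh is a major seventh built on Ab.
Root: Ab
Major 3rd (3rd): C
Perfect 5th (5th): Eb
Major 7th (7th): G

Ab, C, Eb, G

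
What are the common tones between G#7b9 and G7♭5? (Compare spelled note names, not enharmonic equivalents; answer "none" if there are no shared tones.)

none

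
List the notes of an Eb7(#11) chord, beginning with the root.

Eb, G, Bb, Db, A

Eb7(#11): dominant seventh sharp eleven on Eb.
Root: Eb
Major 3rd (3rd): G
Perfect 5th (5th): Bb
Minor 7th (7th): Db
Augmented 11th (11th): A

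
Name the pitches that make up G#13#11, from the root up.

G#  B#  D#  F#  A#  C##  E#

G#13#11 is a dominant thirteenth sharp eleven built on G#.
root → G#
3rd (major 3rd) → B#
5th (perfect 5th) → D#
7th (minor 7th) → F#
9th (major 9th) → A#
11th (augmented 11th) → C##
13th (major 13th) → E#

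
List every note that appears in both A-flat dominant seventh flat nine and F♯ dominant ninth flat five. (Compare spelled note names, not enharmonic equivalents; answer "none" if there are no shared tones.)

C

A-flat dominant seventh flat nine: A-flat C E-flat G-flat B-double-flat
F♯ dominant ninth flat five: F-sharp A-sharp C E G-sharp
Common to both → C.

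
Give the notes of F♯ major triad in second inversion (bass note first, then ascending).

C-sharp  F-sharp  A-sharp

In root position, F♯ major triad is F-sharp–A-sharp–C-sharp.
Second inversion puts the fifth (C-sharp) in the bass.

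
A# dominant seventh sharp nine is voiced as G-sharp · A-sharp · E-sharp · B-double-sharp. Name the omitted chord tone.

A# dominant seventh sharp nine = A-sharp, C-double-sharp, E-sharp, G-sharp, B-double-sharp. The voicing lacks the 3rd (major 3rd), C-double-sharp.

C-double-sharp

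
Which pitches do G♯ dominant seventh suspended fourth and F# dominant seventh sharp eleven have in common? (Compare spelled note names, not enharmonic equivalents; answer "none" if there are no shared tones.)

C-sharp, F-sharp

G♯ dominant seventh suspended fourth: G-sharp C-sharp D-sharp F-sharp
F# dominant seventh sharp eleven: F-sharp A-sharp C-sharp E B-sharp
Common to both → C-sharp, F-sharp.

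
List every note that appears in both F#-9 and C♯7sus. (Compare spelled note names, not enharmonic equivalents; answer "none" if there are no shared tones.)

F#  C#  G#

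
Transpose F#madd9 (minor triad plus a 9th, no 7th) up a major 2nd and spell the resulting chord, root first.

G# B D# A#

Transposed root: F# → G# (major 2nd up). So we spell G# minor added-ninth:
- root: G#
- minor 3rd: B
- perfect 5th: D#
- major 9th: A#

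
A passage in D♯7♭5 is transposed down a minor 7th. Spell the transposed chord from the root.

E# – G## – B – D#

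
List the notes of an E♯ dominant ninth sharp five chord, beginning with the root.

E#, G##, B##, D#, F##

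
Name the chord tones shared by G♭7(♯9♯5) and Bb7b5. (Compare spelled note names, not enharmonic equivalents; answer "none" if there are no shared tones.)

Bb – D – Fb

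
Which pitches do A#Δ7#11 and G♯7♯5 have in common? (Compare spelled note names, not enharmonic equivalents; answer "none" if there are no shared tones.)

D##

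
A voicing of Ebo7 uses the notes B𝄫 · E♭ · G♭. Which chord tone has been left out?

D𝄫

Ebo7 = E♭, G♭, B𝄫, D𝄫. The voicing lacks the 7th (diminished 7th), D𝄫.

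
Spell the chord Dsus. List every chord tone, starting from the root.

D G A

Root D, quality suspended fourth:
D — root
G — perfect 4th
A — perfect 5th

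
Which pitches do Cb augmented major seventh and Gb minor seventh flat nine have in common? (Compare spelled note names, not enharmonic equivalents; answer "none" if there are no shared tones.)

none

Cb augmented major seventh: C-flat E-flat G B-flat
Gb minor seventh flat nine: G-flat B-double-flat D-flat F-flat A-double-flat
Common to both → none.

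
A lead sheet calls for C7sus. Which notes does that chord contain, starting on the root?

C, F, G, Bb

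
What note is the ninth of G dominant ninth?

Root of G dominant ninth = G. The 9th is a major 9th: G up a major 9th → A.

A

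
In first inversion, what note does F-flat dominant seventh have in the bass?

F-flat dominant seventh in root position is Fb–Ab–Cb–Ebb.
First inversion places the third in the bass, which is Ab.

Ab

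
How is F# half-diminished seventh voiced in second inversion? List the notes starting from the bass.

F# half-diminished seventh = F#–A–C–E; second inversion → fifth (C) lowest.

C  E  F#  A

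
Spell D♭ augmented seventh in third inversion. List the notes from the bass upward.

Cb Db F A

In root position, D♭ augmented seventh is Db–F–A–Cb.
Third inversion puts the seventh (Cb) in the bass.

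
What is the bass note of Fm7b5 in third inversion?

Fm7b5 = F–Ab–Cb–Eb. Third inversion → seventh in the bass = Eb.

Eb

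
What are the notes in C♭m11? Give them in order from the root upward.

C♭, E𝄫, G♭, B𝄫, D♭, F♭

Root C♭, quality minor eleventh:
root → C♭
3rd (minor 3rd) → E𝄫
5th (perfect 5th) → G♭
7th (minor 7th) → B𝄫
9th (major 9th) → D♭
11th (perfect 11th) → F♭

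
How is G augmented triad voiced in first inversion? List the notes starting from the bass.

B, D-sharp, G

G augmented triad = G–B–D-sharp; first inversion → third (B) lowest.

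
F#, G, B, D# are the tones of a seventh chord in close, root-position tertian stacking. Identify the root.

Arranged so that each adjacent pair is a third by letter name: G – B – D# – F#.
The bottom of that stack, G, is the root (this is G augmented major seventh).

G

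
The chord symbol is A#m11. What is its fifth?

Root of A#m11 = A#. The 5th is a perfect 5th: A# up a perfect 5th → E#.

E#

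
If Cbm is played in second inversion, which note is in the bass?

G♭

Cbm in root position is C♭–E𝄫–G♭.
Second inversion places the fifth in the bass, which is G♭.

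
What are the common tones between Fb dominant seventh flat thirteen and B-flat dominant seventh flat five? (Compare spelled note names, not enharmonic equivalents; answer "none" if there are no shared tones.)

Fb Ab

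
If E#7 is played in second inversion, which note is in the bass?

B#

E#7 in root position is E#–G##–B#–D#.
Second inversion places the fifth in the bass, which is B#.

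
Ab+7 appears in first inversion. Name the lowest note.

C

Ab+7 in root position is Ab–C–E–Gb.
First inversion places the third in the bass, which is C.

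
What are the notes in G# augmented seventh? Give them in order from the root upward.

G#  B#  D##  F#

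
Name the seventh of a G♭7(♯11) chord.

Fb

Root of G♭7(♯11) = Gb. The 7th is a minor 7th: Gb up a minor 7th → Fb.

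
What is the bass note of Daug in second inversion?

Daug = D–F#–A#. Second inversion → fifth in the bass = A#.

A#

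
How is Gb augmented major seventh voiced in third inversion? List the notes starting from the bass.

F – G-flat – B-flat – D

In root position, Gb augmented major seventh is G-flat–B-flat–D–F.
Third inversion puts the seventh (F) in the bass.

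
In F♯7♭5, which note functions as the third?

A#

Root of F♯7♭5 = F#. The 3rd is a major 3rd: F# up a major 3rd → A#.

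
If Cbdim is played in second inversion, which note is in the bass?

Cbdim = C♭–E𝄫–G𝄫. Second inversion → fifth in the bass = G𝄫.

G𝄫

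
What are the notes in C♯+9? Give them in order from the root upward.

C♯+9: dominant ninth sharp five on C#.
Root: C#
Major 3rd (3rd): E#
Augmented 5th (5th): G##
Minor 7th (7th): B
Major 9th (9th): D#

C#, E#, G##, B, D#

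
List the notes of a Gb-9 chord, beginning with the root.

Gb-9: minor ninth on G♭.
Root: G♭
Minor 3rd (3rd): B𝄫
Perfect 5th (5th): D♭
Minor 7th (7th): F♭
Major 9th (9th): A♭

G♭, B𝄫, D♭, F♭, A♭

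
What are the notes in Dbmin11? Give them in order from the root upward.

Dbmin11 is a minor eleventh built on Db.
Root: Db
Minor 3rd (3rd): Fb
Perfect 5th (5th): Ab
Minor 7th (7th): Cb
Major 9th (9th): Eb
Perfect 11th (11th): Gb

Db – Fb – Ab – Cb – Eb – Gb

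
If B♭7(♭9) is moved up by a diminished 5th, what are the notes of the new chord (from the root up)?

Fb – Ab – Cb – Ebb – Gbb

Transposed root: Bb → Fb (diminished 5th up). So we spell Fb dominant seventh flat nine:
Fb — root
Ab — major 3rd
Cb — perfect 5th
Ebb — minor 7th
Gbb — minor 9th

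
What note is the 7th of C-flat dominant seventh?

C-flat dominant seventh is built on C-flat; its 7th is a minor 7th above the root.
A seventh above C uses the letter B, and the minor 7th above C-flat is B-double-flat.

B-double-flat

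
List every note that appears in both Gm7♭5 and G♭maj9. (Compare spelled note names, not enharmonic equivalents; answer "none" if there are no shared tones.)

Gm7♭5 = G, B♭, D♭, F.
G♭maj9 = G♭, B♭, D♭, F, A♭.
Shared: B♭, D♭, F.

B♭ – D♭ – F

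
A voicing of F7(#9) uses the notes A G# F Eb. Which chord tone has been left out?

C

F7(#9) = F, A, C, Eb, G#. The voicing lacks the 5th (perfect 5th), C.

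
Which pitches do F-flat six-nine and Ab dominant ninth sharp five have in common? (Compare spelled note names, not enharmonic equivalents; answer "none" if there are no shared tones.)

A-flat – G-flat

F-flat six-nine: F-flat A-flat C-flat D-flat G-flat
Ab dominant ninth sharp five: A-flat C E G-flat B-flat
Common to both → A-flat, G-flat.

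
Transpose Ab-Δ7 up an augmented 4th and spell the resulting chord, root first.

Transposed root: Ab → D (augmented 4th up). So we spell D minor-major seventh:
- root: D
- minor 3rd: F
- perfect 5th: A
- major 7th: C#

D  F  A  C#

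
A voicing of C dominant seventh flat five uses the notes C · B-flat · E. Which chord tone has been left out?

G-flat

The full C dominant seventh flat five chord is C, E, G-flat, B-flat.
Comparing with the voicing, the diminished 5th (5th) — G-flat — is absent.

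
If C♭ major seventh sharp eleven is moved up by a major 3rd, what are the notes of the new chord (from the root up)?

A major 3rd up from C-flat is E-flat, so the new chord is E-flat major seventh sharp eleven.
E-flat — root
G — major 3rd
B-flat — perfect 5th
D — major 7th
A — augmented 11th

E-flat G B-flat D A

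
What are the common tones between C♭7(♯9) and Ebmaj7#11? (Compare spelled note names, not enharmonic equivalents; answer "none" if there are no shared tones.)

C♭7(♯9) = Cb, Eb, Gb, Bbb, D.
Ebmaj7#11 = Eb, G, Bb, D, A.
Shared: Eb, D.

Eb  D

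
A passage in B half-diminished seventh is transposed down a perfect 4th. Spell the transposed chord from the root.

F-sharp  A  C  E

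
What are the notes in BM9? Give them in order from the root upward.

Root B, quality major ninth:
Root: B
Major 3rd (3rd): D#
Perfect 5th (5th): F#
Major 7th (7th): A#
Major 9th (9th): C#

B, D#, F#, A#, C#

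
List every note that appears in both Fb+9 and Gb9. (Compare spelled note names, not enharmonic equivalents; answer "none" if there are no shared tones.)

Fb+9 = Fb, Ab, C, Ebb, Gb.
Gb9 = Gb, Bb, Db, Fb, Ab.
Shared: Fb, Ab, Gb.

Fb  Ab  Gb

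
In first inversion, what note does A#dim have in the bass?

A#dim in root position is A#–C#–E.
First inversion places the third in the bass, which is C#.

C#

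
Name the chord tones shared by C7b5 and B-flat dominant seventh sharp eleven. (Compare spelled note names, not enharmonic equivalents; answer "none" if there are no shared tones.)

E, Bb

C7b5 = C, E, Gb, Bb.
B-flat dominant seventh sharp eleven = Bb, D, F, Ab, E.
Shared: E, Bb.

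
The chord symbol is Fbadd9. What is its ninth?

Fbadd9 is built on Fb; its 9th is a major 9th above the root.
A second above F uses the letter G, and the major 9th above Fb is Gb.

Gb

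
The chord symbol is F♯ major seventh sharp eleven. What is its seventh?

E♯

F♯ major seventh sharp eleven is built on F♯; its 7th is a major 7th above the root.
A seventh above F uses the letter E, and the major 7th above F♯ is E♯.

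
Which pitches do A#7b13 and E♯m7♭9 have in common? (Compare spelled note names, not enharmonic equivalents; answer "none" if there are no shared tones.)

E# G# F#

A#7b13 = A#, C##, E#, G#, F#.
E♯m7♭9 = E#, G#, B#, D#, F#.
Shared: E#, G#, F#.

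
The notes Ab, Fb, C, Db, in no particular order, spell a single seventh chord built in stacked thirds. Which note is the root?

Stacking in thirds gives Db – Fb – Ab – C, so Db is the root — Db minor-major seventh.

Db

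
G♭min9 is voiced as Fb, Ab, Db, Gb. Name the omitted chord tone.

Bbb

The full G♭min9 chord is Gb, Bbb, Db, Fb, Ab.
Comparing with the voicing, the minor 3rd (3rd) — Bbb — is absent.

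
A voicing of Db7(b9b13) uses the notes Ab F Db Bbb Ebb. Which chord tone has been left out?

Cb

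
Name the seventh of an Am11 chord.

G

Root of Am11 = A. The 7th is a minor 7th: A up a minor 7th → G.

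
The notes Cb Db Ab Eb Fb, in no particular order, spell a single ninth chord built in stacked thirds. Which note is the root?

Db

Arranged so that each adjacent pair is a third by letter name: Db – Fb – Ab – Cb – Eb.
The bottom of that stack, Db, is the root (this is Db minor ninth).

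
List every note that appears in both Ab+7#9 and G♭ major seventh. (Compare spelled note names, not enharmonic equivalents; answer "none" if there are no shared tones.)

Gb

Ab+7#9: Ab C E Gb B
G♭ major seventh: Gb Bb Db F
Common to both → Gb.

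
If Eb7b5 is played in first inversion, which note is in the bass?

Eb7b5 in root position is Eb–G–Bbb–Db.
First inversion places the third in the bass, which is G.

G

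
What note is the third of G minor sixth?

G minor sixth is built on G; its 3rd is a minor 3rd above the root.
A third above G uses the letter B, and the minor 3rd above G is Bb.

Bb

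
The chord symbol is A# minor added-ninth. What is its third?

Root of A# minor added-ninth = A-sharp. The 3rd is a minor 3rd: A-sharp up a minor 3rd → C-sharp.

C-sharp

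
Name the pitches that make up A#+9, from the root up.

A#+9: dominant ninth sharp five on A#.
Root: A#
Major 3rd (3rd): C##
Augmented 5th (5th): E##
Minor 7th (7th): G#
Major 9th (9th): B#

A#, C##, E##, G#, B#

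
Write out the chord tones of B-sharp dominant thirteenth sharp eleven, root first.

B-sharp dominant thirteenth sharp eleven is a dominant thirteenth sharp eleven built on B#.
root → B#
3rd (major 3rd) → D##
5th (perfect 5th) → F##
7th (minor 7th) → A#
9th (major 9th) → C##
11th (augmented 11th) → E##
13th (major 13th) → G##

B# D## F## A# C## E## G##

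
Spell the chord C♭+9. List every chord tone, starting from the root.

Cb Eb G Bbb Db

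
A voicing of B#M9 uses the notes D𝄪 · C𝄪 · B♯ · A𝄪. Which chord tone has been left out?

B#M9 = B♯, D𝄪, F𝄪, A𝄪, C𝄪. The voicing lacks the 5th (perfect 5th), F𝄪.

F𝄪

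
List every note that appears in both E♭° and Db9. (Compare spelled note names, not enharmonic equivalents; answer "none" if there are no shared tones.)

E♭° = Eb, Gb, Bbb.
Db9 = Db, F, Ab, Cb, Eb.
Shared: Eb.

Eb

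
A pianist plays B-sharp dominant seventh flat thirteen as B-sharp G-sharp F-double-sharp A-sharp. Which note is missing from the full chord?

D-double-sharp

B-sharp dominant seventh flat thirteen = B-sharp, D-double-sharp, F-double-sharp, A-sharp, G-sharp. The voicing lacks the 3rd (major 3rd), D-double-sharp.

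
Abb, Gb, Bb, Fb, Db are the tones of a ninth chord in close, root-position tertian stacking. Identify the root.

Stacking in thirds gives Gb – Bb – Db – Fb – Abb, so Gb is the root — Gb dominant seventh flat nine.

Gb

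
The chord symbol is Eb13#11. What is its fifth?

Eb13#11 is built on Eb; its 5th is a perfect 5th above the root.
A fifth above E uses the letter B, and the perfect 5th above Eb is Bb.

Bb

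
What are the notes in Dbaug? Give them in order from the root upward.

Dbaug: augmented triad on D♭.
- root: D♭
- major 3rd: F
- augmented 5th: A

D♭ F A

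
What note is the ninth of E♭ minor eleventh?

Root of E♭ minor eleventh = E♭. The 9th is a major 9th: E♭ up a major 9th → F.

F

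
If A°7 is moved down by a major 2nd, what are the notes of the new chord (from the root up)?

A major 2nd down from A is G, so the new chord is G diminished seventh.
root → G
3rd (minor 3rd) → Bb
5th (diminished 5th) → Db
7th (diminished 7th) → Fb

G, Bb, Db, Fb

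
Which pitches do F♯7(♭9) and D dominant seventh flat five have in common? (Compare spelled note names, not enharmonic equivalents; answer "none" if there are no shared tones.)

F#

F♯7(♭9) = F#, A#, C#, E, G.
D dominant seventh flat five = D, F#, Ab, C.
Shared: F#.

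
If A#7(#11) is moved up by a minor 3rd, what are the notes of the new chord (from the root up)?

C#, E#, G#, B, F##

A minor 3rd up from A# is C#, so the new chord is C# dominant seventh sharp eleven.
Root: C#
Major 3rd (3rd): E#
Perfect 5th (5th): G#
Minor 7th (7th): B
Augmented 11th (11th): F##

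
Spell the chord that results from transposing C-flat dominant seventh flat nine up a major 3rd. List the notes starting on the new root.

C-flat up a major 3rd → E-flat. New chord: E-flat dominant seventh flat nine.
root → E-flat
3rd (major 3rd) → G
5th (perfect 5th) → B-flat
7th (minor 7th) → D-flat
9th (minor 9th) → F-flat

E-flat G B-flat D-flat F-flat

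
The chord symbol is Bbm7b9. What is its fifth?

Root of Bbm7b9 = Bb. The 5th is a perfect 5th: Bb up a perfect 5th → F.

F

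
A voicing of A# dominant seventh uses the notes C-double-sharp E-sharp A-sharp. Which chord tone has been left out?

G-sharp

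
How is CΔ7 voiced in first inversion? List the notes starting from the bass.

E – G – B – C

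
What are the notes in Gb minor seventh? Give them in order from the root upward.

G-flat  B-double-flat  D-flat  F-flat

Gb minor seventh: minor seventh on G-flat.
root → G-flat
3rd (minor 3rd) → B-double-flat
5th (perfect 5th) → D-flat
7th (minor 7th) → F-flat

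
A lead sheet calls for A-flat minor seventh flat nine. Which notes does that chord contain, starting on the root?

Ab, Cb, Eb, Gb, Bbb

Root Ab, quality minor seventh flat nine:
- root: Ab
- minor 3rd: Cb
- perfect 5th: Eb
- minor 7th: Gb
- minor 9th: Bbb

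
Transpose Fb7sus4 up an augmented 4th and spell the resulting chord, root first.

Bb  Eb  F  Ab

An augmented 4th up from Fb is Bb, so the new chord is Bb dominant seventh suspended fourth.
Bb — root
Eb — perfect 4th
F — perfect 5th
Ab — minor 7th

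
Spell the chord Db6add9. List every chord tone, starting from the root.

Db6add9: six-nine on D♭.
D♭ — root
F — major 3rd
A♭ — perfect 5th
B♭ — major 6th
E♭ — major 9th

D♭  F  A♭  B♭  E♭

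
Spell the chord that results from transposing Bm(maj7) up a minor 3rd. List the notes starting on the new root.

D, F, A, C#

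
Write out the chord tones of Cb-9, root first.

Cb-9: minor ninth on C♭.
root → C♭
3rd (minor 3rd) → E𝄫
5th (perfect 5th) → G♭
7th (minor 7th) → B𝄫
9th (major 9th) → D♭

C♭  E𝄫  G♭  B𝄫  D♭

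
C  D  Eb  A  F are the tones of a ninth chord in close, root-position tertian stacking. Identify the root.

D

Stacking in thirds gives D – F – A – C – Eb, so D is the root — D minor seventh flat nine.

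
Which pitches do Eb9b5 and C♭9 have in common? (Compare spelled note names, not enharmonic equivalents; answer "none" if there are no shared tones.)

Eb – Bbb – Db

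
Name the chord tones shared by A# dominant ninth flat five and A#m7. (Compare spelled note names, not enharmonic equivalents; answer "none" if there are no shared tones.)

A# G#

A# dominant ninth flat five = A#, C##, E, G#, B#.
A#m7 = A#, C#, E#, G#.
Shared: A#, G#.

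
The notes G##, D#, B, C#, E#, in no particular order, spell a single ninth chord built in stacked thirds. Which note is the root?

Arranged so that each adjacent pair is a third by letter name: C# – E# – G## – B – D#.
The bottom of that stack, C#, is the root (this is C# dominant ninth sharp five).

C#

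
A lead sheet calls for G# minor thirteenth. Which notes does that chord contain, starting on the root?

G#  B  D#  F#  A#  C#  E#

Root G#, quality minor thirteenth:
root → G#
3rd (minor 3rd) → B
5th (perfect 5th) → D#
7th (minor 7th) → F#
9th (major 9th) → A#
11th (perfect 11th) → C#
13th (major 13th) → E#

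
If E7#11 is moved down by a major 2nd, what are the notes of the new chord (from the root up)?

Transposed root: E → D (major 2nd down). So we spell D dominant seventh sharp eleven:
D — root
F♯ — major 3rd
A — perfect 5th
C — minor 7th
G♯ — augmented 11th

D F♯ A C G♯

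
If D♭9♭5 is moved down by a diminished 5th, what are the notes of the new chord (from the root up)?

G  B  Db  F  A

Transposed root: Db → G (diminished 5th down). So we spell G dominant ninth flat five:
G — root
B — major 3rd
Db — diminished 5th
F — minor 7th
A — major 9th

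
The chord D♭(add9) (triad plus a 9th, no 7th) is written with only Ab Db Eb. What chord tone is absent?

D♭(add9) = Db, F, Ab, Eb. The voicing lacks the 3rd (major 3rd), F.

F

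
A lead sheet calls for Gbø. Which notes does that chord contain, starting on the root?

Gbø is a half-diminished seventh built on Gb.
- root: Gb
- minor 3rd: Bbb
- diminished 5th: Dbb
- minor 7th: Fb

Gb, Bbb, Dbb, Fb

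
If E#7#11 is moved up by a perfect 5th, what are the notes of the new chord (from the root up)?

B# – D## – F## – A# – E##

A perfect 5th up from E# is B#, so the new chord is B# dominant seventh sharp eleven.
Root: B#
Major 3rd (3rd): D##
Perfect 5th (5th): F##
Minor 7th (7th): A#
Augmented 11th (11th): E##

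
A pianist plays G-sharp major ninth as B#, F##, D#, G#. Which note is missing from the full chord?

The full G-sharp major ninth chord is G#, B#, D#, F##, A#.
Comparing with the voicing, the major 9th (9th) — A# — is absent.

A#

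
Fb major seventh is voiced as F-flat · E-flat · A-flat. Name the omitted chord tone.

C-flat

The full Fb major seventh chord is F-flat, A-flat, C-flat, E-flat.
Comparing with the voicing, the perfect 5th (5th) — C-flat — is absent.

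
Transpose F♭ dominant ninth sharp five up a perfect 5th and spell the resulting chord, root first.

C-flat – E-flat – G – B-double-flat – D-flat

Transposed root: F-flat → C-flat (perfect 5th up). So we spell C-flat dominant ninth sharp five:
Root: C-flat
Major 3rd (3rd): E-flat
Augmented 5th (5th): G
Minor 7th (7th): B-double-flat
Major 9th (9th): D-flat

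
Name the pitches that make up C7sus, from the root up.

Root C, quality dominant seventh suspended fourth:
C — root
F — perfect 4th
G — perfect 5th
B♭ — minor 7th

C, F, G, B♭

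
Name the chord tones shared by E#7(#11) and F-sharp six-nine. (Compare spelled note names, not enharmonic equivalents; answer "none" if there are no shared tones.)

D#

E#7(#11): E# G## B# D# A##
F-sharp six-nine: F# A# C# D# G#
Common to both → D#.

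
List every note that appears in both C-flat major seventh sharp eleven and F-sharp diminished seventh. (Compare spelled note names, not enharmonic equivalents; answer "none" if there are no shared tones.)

E-flat

C-flat major seventh sharp eleven = C-flat, E-flat, G-flat, B-flat, F.
F-sharp diminished seventh = F-sharp, A, C, E-flat.
Shared: E-flat.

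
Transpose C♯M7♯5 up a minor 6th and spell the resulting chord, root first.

A  C#  E#  G#

C# up a minor 6th → A. New chord: A augmented major seventh.
- root: A
- major 3rd: C#
- augmented 5th: E#
- major 7th: G#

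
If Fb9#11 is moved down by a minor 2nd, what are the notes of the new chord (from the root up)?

Fb down a minor 2nd → Eb. New chord: Eb dominant ninth sharp eleven.
root → Eb
3rd (major 3rd) → G
5th (perfect 5th) → Bb
7th (minor 7th) → Db
9th (major 9th) → F
11th (augmented 11th) → A

Eb  G  Bb  Db  F  A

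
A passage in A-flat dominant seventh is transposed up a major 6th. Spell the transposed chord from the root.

F A C E-flat

A-flat up a major 6th → F. New chord: F dominant seventh.
Root: F
Major 3rd (3rd): A
Perfect 5th (5th): C
Minor 7th (7th): E-flat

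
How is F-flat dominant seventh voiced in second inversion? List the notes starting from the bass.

Cb Ebb Fb Ab

F-flat dominant seventh = Fb–Ab–Cb–Ebb; second inversion → fifth (Cb) lowest.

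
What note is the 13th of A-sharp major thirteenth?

F-double-sharp

A-sharp major thirteenth is built on A-sharp; its 13th is a major 13th above the root.
A sixth above A uses the letter F, and the major 13th above A-sharp is F-double-sharp.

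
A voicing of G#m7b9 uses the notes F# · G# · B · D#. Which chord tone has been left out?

A

The full G#m7b9 chord is G#, B, D#, F#, A.
Comparing with the voicing, the minor 9th (9th) — A — is absent.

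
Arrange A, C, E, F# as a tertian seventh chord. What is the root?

F#

Arranged so that each adjacent pair is a third by letter name: F# – A – C – E.
The bottom of that stack, F#, is the root (this is F# half-diminished seventh).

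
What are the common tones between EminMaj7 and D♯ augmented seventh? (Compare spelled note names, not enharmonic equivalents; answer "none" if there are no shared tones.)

D#

EminMaj7: E G B D#
D♯ augmented seventh: D# F## A## C#
Common to both → D#.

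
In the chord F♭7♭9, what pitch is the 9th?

G𝄫

Root of F♭7♭9 = F♭. The 9th is a minor 9th: F♭ up a minor 9th → G𝄫.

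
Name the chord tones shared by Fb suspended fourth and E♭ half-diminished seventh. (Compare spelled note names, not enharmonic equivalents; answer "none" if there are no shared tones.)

B-double-flat

Fb suspended fourth: F-flat B-double-flat C-flat
E♭ half-diminished seventh: E-flat G-flat B-double-flat D-flat
Common to both → B-double-flat.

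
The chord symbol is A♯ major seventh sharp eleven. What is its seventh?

Root of A♯ major seventh sharp eleven = A-sharp. The 7th is a major 7th: A-sharp up a major 7th → G-double-sharp.

G-double-sharp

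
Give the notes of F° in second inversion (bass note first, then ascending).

Cb – F – Ab

In root position, F° is F–Ab–Cb.
Second inversion puts the fifth (Cb) in the bass.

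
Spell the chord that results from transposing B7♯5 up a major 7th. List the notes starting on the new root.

A major 7th up from B is A♯, so the new chord is A♯ augmented seventh.
A♯ — root
C𝄪 — major 3rd
E𝄪 — augmented 5th
G♯ — minor 7th

A♯  C𝄪  E𝄪  G♯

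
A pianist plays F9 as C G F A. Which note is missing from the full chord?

Eb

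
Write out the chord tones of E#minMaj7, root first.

Root E#, quality minor-major seventh:
Root: E#
Minor 3rd (3rd): G#
Perfect 5th (5th): B#
Major 7th (7th): D##

E#  G#  B#  D##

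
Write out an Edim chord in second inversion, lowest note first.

B♭ E G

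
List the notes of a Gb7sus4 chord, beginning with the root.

G♭, C♭, D♭, F♭

Gb7sus4 is a dominant seventh suspended fourth built on G♭.
- root: G♭
- perfect 4th: C♭
- perfect 5th: D♭
- minor 7th: F♭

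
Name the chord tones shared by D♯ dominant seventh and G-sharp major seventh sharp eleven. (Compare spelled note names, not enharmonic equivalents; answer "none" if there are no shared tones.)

D-sharp F-double-sharp

D♯ dominant seventh: D-sharp F-double-sharp A-sharp C-sharp
G-sharp major seventh sharp eleven: G-sharp B-sharp D-sharp F-double-sharp C-double-sharp
Common to both → D-sharp, F-double-sharp.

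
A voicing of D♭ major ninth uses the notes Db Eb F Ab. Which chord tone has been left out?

C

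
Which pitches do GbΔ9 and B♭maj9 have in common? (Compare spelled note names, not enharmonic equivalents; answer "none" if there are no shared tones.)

GbΔ9: Gb Bb Db F Ab
B♭maj9: Bb D F A C
Common to both → Bb, F.

Bb – F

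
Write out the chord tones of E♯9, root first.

Root E#, quality dominant ninth:
root → E#
3rd (major 3rd) → G##
5th (perfect 5th) → B#
7th (minor 7th) → D#
9th (major 9th) → F##

E#  G##  B#  D#  F##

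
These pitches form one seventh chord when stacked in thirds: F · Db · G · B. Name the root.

Stacking in thirds gives G – B – Db – F, so G is the root — G dominant seventh flat five.

G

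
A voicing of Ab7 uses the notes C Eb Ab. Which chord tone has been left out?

Ab7 = Ab, C, Eb, Gb. The voicing lacks the 7th (minor 7th), Gb.

Gb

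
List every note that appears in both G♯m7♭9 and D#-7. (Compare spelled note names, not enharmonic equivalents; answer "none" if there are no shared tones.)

G♯m7♭9: G# B D# F# A
D#-7: D# F# A# C#
Common to both → D#, F#.

D#  F#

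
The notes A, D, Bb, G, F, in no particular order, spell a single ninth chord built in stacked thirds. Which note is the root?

G

Arranged so that each adjacent pair is a third by letter name: G – Bb – D – F – A.
The bottom of that stack, G, is the root (this is G minor ninth).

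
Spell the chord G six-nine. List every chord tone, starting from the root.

Root G, quality six-nine:
Root: G
Major 3rd (3rd): B
Perfect 5th (5th): D
Major 6th (6th): E
Major 9th (9th): A

G  B  D  E  A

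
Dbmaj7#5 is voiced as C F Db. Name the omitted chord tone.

A

The full Dbmaj7#5 chord is Db, F, A, C.
Comparing with the voicing, the augmented 5th (5th) — A — is absent.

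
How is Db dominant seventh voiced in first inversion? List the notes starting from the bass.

In root position, Db dominant seventh is D-flat–F–A-flat–C-flat.
First inversion puts the third (F) in the bass.

F  A-flat  C-flat  D-flat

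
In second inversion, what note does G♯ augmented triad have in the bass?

G♯ augmented triad = G#–B#–D##. Second inversion → fifth in the bass = D##.

D##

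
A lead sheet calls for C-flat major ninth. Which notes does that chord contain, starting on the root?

C-flat major ninth: major ninth on C-flat.
C-flat — root
E-flat — major 3rd
G-flat — perfect 5th
B-flat — major 7th
D-flat — major 9th

C-flat, E-flat, G-flat, B-flat, D-flat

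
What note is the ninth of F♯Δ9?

Root of F♯Δ9 = F♯. The 9th is a major 9th: F♯ up a major 9th → G♯.

G♯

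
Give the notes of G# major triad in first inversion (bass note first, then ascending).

In root position, G# major triad is G-sharp–B-sharp–D-sharp.
First inversion puts the third (B-sharp) in the bass.

B-sharp  D-sharp  G-sharp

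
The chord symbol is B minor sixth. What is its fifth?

F♯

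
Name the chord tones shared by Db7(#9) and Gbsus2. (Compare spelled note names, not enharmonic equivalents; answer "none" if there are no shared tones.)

Db Ab

Db7(#9) = Db, F, Ab, Cb, E.
Gbsus2 = Gb, Ab, Db.
Shared: Db, Ab.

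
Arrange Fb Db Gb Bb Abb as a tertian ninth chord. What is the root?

Gb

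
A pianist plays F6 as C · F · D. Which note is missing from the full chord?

A

The full F6 chord is F, A, C, D.
Comparing with the voicing, the major 3rd (3rd) — A — is absent.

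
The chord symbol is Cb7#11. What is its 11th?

F

Cb7#11 is built on C♭; its 11th is an augmented 11th above the root.
A fourth above C uses the letter F, and the augmented 11th above C♭ is F.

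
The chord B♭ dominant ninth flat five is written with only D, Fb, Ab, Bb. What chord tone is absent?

C

B♭ dominant ninth flat five = Bb, D, Fb, Ab, C. The voicing lacks the 9th (major 9th), C.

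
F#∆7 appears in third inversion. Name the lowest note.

E♯

F#∆7 = F♯–A♯–C♯–E♯. Third inversion → seventh in the bass = E♯.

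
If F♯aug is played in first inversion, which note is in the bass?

A♯

F♯aug = F♯–A♯–C𝄪. First inversion → third in the bass = A♯.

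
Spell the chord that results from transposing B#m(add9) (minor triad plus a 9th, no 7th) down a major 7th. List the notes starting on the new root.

C# E G# D#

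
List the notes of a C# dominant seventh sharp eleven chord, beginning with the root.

C♯, E♯, G♯, B, F𝄪

C# dominant seventh sharp eleven: dominant seventh sharp eleven on C♯.
- root: C♯
- major 3rd: E♯
- perfect 5th: G♯
- minor 7th: B
- augmented 11th: F𝄪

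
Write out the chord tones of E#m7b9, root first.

E#m7b9: minor seventh flat nine on E#.
Root: E#
Minor 3rd (3rd): G#
Perfect 5th (5th): B#
Minor 7th (7th): D#
Minor 9th (9th): F#

E# – G# – B# – D# – F#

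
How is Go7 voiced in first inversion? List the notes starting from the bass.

Bb, Db, Fb, G

In root position, Go7 is G–Bb–Db–Fb.
First inversion puts the third (Bb) in the bass.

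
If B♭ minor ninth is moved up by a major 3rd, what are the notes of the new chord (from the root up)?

D, F, A, C, E

A major 3rd up from Bb is D, so the new chord is D minor ninth.
Root: D
Minor 3rd (3rd): F
Perfect 5th (5th): A
Minor 7th (7th): C
Major 9th (9th): E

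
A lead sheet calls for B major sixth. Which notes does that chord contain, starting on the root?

B, D#, F#, G#

B major sixth is a major sixth built on B.
- root: B
- major 3rd: D#
- perfect 5th: F#
- major 6th: G#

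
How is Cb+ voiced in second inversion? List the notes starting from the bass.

G, C♭, E♭

In root position, Cb+ is C♭–E♭–G.
Second inversion puts the fifth (G) in the bass.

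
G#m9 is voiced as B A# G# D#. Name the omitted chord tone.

F#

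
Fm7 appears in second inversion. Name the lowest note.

Fm7 = F–Ab–C–Eb. Second inversion → fifth in the bass = C.

C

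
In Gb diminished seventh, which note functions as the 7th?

Gb diminished seventh is built on Gb; its 7th is a diminished 7th above the root.
A seventh above G uses the letter F, and the diminished 7th above Gb is Fbb.

Fbb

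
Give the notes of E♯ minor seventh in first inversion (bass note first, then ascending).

G# B# D# E#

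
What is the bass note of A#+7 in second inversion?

E##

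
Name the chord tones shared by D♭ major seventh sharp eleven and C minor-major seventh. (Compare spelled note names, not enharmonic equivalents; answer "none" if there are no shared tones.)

C, G

D♭ major seventh sharp eleven: D-flat F A-flat C G
C minor-major seventh: C E-flat G B
Common to both → C, G.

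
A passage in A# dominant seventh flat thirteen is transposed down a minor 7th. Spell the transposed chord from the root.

B-sharp, D-double-sharp, F-double-sharp, A-sharp, G-sharp

Transposed root: A-sharp → B-sharp (minor 7th down). So we spell B-sharp dominant seventh flat thirteen:
root → B-sharp
3rd (major 3rd) → D-double-sharp
5th (perfect 5th) → F-double-sharp
7th (minor 7th) → A-sharp
13th (minor 13th) → G-sharp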